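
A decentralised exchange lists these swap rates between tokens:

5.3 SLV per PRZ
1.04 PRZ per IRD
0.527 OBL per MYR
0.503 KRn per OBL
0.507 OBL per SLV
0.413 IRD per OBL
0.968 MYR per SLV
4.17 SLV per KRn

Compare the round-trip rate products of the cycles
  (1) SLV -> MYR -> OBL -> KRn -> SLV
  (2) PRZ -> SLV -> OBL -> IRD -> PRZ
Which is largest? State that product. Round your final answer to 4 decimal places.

1.1542

(1) 0.968 × 0.527 × 0.503 × 4.17 = 1.07002
(2) 5.3 × 0.507 × 0.413 × 1.04 = 1.15416
Highest is cycle (2) at 1.1542 (>1, arbitrage).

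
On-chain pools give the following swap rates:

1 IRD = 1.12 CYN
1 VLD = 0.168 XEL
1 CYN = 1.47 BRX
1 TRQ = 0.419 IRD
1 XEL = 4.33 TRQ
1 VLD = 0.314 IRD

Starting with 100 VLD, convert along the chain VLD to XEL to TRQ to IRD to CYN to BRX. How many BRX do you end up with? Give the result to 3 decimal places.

100 VLD × 0.168 = 16.8 XEL
16.8 XEL × 4.33 = 72.744 TRQ
72.744 TRQ × 0.419 = 30.479736 IRD
30.479736 IRD × 1.12 = 34.13730432 CYN
34.13730432 CYN × 1.47 = 50.1818373504 BRX

50.182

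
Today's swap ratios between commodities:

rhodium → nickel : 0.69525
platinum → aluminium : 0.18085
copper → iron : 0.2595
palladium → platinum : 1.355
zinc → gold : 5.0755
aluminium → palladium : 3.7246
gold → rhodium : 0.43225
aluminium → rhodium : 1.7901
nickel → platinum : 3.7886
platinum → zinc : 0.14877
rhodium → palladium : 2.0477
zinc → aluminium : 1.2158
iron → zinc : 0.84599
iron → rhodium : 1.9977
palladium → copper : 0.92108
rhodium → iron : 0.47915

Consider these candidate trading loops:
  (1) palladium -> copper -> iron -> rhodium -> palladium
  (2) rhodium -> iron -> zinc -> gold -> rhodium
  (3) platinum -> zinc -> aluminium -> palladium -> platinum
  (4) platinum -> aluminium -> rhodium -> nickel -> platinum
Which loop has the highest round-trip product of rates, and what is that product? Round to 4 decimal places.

0.9778

(1) 0.92108 × 0.2595 × 1.9977 × 2.0477 = 0.97776
(2) 0.47915 × 0.84599 × 5.0755 × 0.43225 = 0.88930
(3) 0.14877 × 1.2158 × 3.7246 × 1.355 = 0.91284
(4) 0.18085 × 1.7901 × 0.69525 × 3.7886 = 0.85274
Highest is cycle (1) at 0.9778 (≤1, no arbitrage).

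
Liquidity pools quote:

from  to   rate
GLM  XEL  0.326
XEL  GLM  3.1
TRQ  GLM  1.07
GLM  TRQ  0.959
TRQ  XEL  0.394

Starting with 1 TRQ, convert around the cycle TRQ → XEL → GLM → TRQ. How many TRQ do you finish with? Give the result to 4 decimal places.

1.1713

1 TRQ × 0.394 = 0.394 XEL
0.394 XEL × 3.1 = 1.2214 GLM
1.2214 GLM × 0.959 = 1.1713226 TRQ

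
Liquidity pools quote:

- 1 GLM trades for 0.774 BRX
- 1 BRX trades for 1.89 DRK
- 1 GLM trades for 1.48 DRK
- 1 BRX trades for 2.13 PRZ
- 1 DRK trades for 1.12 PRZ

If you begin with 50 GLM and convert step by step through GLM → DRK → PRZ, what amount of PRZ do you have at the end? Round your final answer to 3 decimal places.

82.880

50 GLM × 1.48 = 74 DRK
74 DRK × 1.12 = 82.88 PRZ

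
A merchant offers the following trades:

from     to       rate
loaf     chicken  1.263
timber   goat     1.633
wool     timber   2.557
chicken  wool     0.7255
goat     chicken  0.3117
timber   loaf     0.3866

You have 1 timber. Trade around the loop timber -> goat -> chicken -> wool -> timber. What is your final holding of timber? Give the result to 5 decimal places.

0.94426

1 timber × 1.633 = 1.633 goat
1.633 goat × 0.3117 = 0.5090061 chicken
0.5090061 chicken × 0.7255 = 0.36928392555 wool
0.36928392555 wool × 2.557 = 0.94425899763135 timber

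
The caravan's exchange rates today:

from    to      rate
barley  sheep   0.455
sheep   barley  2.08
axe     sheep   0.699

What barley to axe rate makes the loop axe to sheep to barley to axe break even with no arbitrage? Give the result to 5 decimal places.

Known legs of the cycle: 0.699 × 2.08 = 1.45392
For no arbitrage the full-cycle product must be 1, so the missing rate is 1 / 1.45392 ≈ 0.6877958.

0.68780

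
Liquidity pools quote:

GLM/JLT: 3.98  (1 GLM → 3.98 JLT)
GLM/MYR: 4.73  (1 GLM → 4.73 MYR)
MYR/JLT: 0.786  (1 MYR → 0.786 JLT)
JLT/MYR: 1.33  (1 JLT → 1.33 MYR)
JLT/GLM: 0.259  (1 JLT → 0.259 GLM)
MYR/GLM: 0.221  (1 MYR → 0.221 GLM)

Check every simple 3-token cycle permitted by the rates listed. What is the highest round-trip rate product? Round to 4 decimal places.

1.1698

GLM→JLT→MYR→GLM: 3.98 × 1.33 × 0.221 = 1.16984
GLM→MYR→JLT→GLM: 4.73 × 0.786 × 0.259 = 0.96291
Maximum is GLM→JLT→MYR→GLM at 1.1698; arbitrage exists.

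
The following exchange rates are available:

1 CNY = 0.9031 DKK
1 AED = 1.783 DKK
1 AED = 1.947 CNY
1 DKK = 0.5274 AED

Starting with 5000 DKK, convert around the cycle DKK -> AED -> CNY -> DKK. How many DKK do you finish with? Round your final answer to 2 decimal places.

4636.73

5000 DKK × 0.5274 = 2637 AED
2637 AED × 1.947 = 5134.239 CNY
5134.239 CNY × 0.9031 = 4636.7312409 DKK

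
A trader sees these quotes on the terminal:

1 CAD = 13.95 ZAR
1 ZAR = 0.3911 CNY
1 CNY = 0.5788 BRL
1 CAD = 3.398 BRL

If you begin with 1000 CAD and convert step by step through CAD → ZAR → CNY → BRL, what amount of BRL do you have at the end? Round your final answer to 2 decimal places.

3157.84

1000 CAD × 13.95 = 13950 ZAR
13950 ZAR × 0.3911 = 5455.845 CNY
5455.845 CNY × 0.5788 = 3157.843086 BRL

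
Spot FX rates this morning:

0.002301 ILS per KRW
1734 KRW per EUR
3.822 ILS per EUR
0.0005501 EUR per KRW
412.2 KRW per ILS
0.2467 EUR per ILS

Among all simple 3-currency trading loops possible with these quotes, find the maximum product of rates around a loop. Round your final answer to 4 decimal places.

ILS→EUR→KRW→ILS: 0.2467 × 1734 × 0.002301 = 0.98432
ILS→KRW→EUR→ILS: 412.2 × 0.0005501 × 3.822 = 0.86664
Maximum is ILS→EUR→KRW→ILS at 0.9843; no arbitrage — every cycle loses value.

0.9843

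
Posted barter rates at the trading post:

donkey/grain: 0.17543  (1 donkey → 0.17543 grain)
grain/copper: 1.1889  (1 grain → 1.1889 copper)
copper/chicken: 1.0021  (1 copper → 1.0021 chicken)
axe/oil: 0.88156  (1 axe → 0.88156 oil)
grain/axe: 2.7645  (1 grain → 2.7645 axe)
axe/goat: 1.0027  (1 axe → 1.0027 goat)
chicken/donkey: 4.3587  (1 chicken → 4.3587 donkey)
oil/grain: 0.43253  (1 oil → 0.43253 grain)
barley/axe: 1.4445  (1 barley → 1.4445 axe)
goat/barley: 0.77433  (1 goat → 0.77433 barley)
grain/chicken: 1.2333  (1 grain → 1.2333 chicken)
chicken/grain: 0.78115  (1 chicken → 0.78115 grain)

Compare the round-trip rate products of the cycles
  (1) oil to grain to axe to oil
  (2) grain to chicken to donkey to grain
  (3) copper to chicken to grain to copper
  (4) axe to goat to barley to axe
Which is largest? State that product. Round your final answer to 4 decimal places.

(1) 0.43253 × 2.7645 × 0.88156 = 1.05411
(2) 1.2333 × 4.3587 × 0.17543 = 0.94304
(3) 1.0021 × 0.78115 × 1.1889 = 0.93066
(4) 1.0027 × 0.77433 × 1.4445 = 1.12154
Highest is cycle (4) at 1.1215 (>1, arbitrage).

1.1215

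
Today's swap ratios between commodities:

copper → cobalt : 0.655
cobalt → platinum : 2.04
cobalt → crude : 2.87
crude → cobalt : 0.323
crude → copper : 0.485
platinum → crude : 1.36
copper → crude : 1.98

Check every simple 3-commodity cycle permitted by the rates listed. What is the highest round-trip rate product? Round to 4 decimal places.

0.9117

crude→copper→cobalt→crude: 0.485 × 0.655 × 2.87 = 0.91173
crude→cobalt→platinum→crude: 0.323 × 2.04 × 1.36 = 0.89613
Maximum is crude→copper→cobalt→crude at 0.9117; no arbitrage — every cycle loses value.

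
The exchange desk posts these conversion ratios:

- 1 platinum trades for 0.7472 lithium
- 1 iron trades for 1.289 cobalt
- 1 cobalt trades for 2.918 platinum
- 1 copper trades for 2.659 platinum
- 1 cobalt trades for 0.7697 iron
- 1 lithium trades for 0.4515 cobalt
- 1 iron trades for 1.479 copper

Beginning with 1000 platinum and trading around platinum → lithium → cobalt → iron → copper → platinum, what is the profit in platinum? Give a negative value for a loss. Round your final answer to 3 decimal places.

1000 platinum × 0.7472 = 747.2 lithium
747.2 lithium × 0.4515 = 337.3608 cobalt
337.3608 cobalt × 0.7697 = 259.66660776 iron
259.66660776 iron × 1.479 = 384.04691287704 copper
384.04691287704 copper × 2.659 = 1021.18074134004936 platinum
Net change: 1021.18074134004936 − 1000 = 21.18074134004936 platinum

21.181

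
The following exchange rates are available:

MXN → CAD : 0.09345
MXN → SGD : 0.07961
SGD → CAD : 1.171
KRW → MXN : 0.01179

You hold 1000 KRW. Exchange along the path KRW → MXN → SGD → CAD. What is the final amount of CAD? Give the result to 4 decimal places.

1000 KRW × 0.01179 = 11.79 MXN
11.79 MXN × 0.07961 = 0.9386019 SGD
0.9386019 SGD × 1.171 = 1.0991028249 CAD

1.0991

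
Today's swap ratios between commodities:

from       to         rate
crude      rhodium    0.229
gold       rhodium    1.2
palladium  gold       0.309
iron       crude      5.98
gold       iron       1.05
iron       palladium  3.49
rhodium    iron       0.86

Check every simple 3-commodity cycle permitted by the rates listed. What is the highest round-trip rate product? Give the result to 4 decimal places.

rhodium→iron→crude→rhodium: 0.86 × 5.98 × 0.229 = 1.17770
gold→iron→palladium→gold: 1.05 × 3.49 × 0.309 = 1.13233
Maximum is rhodium→iron→crude→rhodium at 1.1777; arbitrage exists.

1.1777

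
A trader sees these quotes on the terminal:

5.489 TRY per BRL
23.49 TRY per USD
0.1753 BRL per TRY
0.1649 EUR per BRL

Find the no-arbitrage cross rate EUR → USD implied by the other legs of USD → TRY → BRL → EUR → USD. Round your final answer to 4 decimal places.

1.4727

Known legs of the cycle: 23.49 × 0.1753 × 0.1649 = 0.6790247253
For no arbitrage the full-cycle product must be 1, so the missing rate is 1 / 0.6790247253 ≈ 1.472700.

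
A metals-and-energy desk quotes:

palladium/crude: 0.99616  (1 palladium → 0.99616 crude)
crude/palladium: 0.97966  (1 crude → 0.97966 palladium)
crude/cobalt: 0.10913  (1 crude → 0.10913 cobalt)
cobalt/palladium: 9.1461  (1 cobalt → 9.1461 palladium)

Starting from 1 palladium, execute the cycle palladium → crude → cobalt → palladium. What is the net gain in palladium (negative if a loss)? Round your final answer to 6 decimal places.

-0.005719

1 palladium × 0.99616 = 0.99616 crude
0.99616 crude × 0.10913 = 0.1087109408 cobalt
0.1087109408 cobalt × 9.1461 = 0.99428113565088 palladium
Net change: 0.99428113565088 − 1 = -0.00571886434912 palladium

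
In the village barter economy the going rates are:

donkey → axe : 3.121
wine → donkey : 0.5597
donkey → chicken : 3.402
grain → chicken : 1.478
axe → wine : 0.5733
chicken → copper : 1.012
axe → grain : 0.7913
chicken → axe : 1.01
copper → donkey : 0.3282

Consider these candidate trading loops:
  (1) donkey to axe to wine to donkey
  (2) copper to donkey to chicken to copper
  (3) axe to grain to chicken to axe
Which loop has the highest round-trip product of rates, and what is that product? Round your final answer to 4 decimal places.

1.1812

(1) 3.121 × 0.5733 × 0.5597 = 1.00145
(2) 0.3282 × 3.402 × 1.012 = 1.12993
(3) 0.7913 × 1.478 × 1.01 = 1.18124
Highest is cycle (3) at 1.1812 (>1, arbitrage).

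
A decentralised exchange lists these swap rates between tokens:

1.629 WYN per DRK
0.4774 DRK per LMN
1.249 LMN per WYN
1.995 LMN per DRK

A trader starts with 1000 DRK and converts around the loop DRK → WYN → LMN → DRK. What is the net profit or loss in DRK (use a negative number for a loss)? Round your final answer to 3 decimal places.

-28.672

1000 DRK × 1.629 = 1629 WYN
1629 WYN × 1.249 = 2034.621 LMN
2034.621 LMN × 0.4774 = 971.3280654 DRK
Net change: 971.3280654 − 1000 = -28.6719346 DRK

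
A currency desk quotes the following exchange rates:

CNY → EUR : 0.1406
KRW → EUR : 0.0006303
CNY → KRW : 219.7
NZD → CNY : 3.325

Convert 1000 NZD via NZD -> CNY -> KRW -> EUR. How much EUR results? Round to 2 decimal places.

460.44

1000 NZD × 3.325 = 3325 CNY
3325 CNY × 219.7 = 730502.5 KRW
730502.5 KRW × 0.0006303 = 460.43572575 EUR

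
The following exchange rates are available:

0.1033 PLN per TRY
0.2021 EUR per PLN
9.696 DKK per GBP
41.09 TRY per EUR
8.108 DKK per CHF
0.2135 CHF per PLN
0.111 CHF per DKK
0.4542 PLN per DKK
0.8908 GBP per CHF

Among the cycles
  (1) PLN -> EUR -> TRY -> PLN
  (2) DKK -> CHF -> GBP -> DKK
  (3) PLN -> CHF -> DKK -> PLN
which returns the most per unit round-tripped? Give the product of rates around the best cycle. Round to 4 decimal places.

(1) 0.2021 × 41.09 × 0.1033 = 0.85783
(2) 0.111 × 0.8908 × 9.696 = 0.95873
(3) 0.2135 × 8.108 × 0.4542 = 0.78625
Highest is cycle (2) at 0.9587 (≤1, no arbitrage).

0.9587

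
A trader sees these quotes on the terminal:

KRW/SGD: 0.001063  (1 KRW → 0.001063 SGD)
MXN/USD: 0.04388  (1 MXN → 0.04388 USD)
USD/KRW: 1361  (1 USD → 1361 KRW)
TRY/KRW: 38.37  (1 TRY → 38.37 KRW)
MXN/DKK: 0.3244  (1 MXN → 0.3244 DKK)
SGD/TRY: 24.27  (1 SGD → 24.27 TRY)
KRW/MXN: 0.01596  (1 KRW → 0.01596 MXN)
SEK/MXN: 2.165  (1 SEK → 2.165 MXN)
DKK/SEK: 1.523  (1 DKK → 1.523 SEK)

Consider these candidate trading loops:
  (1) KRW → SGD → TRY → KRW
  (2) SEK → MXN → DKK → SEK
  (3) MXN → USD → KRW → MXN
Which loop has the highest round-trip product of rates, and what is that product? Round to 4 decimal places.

1.0696

(1) 0.001063 × 24.27 × 38.37 = 0.98991
(2) 2.165 × 0.3244 × 1.523 = 1.06964
(3) 0.04388 × 1361 × 0.01596 = 0.95314
Highest is cycle (2) at 1.0696 (>1, arbitrage).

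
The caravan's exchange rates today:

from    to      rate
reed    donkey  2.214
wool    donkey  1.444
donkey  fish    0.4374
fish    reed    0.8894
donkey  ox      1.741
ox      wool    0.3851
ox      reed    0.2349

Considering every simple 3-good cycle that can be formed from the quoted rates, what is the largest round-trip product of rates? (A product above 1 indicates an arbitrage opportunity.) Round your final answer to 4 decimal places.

donkey→ox→wool→donkey: 1.741 × 0.3851 × 1.444 = 0.96814
reed→donkey→ox→reed: 2.214 × 1.741 × 0.2349 = 0.90544
reed→donkey→fish→reed: 2.214 × 0.4374 × 0.8894 = 0.86130
Maximum is donkey→ox→wool→donkey at 0.9681; no arbitrage — every cycle loses value.

0.9681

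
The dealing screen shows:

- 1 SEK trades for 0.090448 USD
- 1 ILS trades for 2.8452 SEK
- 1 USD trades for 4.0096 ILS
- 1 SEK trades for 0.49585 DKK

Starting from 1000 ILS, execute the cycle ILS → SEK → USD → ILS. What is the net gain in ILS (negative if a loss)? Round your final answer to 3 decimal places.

31.841

1000 ILS × 2.8452 = 2845.2 SEK
2845.2 SEK × 0.090448 = 257.3426496 USD
257.3426496 USD × 4.0096 = 1031.84108783616 ILS
Net change: 1031.84108783616 − 1000 = 31.84108783616 ILS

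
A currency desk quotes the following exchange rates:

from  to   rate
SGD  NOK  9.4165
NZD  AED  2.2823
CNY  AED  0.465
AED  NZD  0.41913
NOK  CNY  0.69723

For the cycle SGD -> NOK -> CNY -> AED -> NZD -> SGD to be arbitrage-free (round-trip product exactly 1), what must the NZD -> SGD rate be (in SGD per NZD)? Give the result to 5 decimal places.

Known legs of the cycle: 9.4165 × 0.69723 × 0.465 × 0.41913 = 1.27957950802385775
For no arbitrage the full-cycle product must be 1, so the missing rate is 1 / 1.27957950802385775 ≈ 0.7815067.

0.78151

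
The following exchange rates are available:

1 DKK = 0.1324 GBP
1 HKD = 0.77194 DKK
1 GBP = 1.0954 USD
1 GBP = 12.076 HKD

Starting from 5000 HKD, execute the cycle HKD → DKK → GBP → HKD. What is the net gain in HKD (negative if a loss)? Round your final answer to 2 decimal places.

5000 HKD × 0.77194 = 3859.7 DKK
3859.7 DKK × 0.1324 = 511.02428 GBP
511.02428 GBP × 12.076 = 6171.12920528 HKD
Net change: 6171.12920528 − 5000 = 1171.12920528 HKD

1171.13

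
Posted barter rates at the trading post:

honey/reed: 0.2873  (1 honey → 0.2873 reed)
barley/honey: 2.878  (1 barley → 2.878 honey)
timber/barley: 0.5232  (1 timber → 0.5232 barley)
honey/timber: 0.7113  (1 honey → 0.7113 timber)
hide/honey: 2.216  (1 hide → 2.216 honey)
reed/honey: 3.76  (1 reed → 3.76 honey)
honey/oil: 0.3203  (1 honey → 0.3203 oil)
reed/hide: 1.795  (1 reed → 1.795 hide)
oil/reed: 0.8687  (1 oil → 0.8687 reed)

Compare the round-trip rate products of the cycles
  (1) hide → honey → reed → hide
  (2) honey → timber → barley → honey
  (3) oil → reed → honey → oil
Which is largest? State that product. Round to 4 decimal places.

(1) 2.216 × 0.2873 × 1.795 = 1.14280
(2) 0.7113 × 0.5232 × 2.878 = 1.07105
(3) 0.8687 × 3.76 × 0.3203 = 1.04620
Highest is cycle (1) at 1.1428 (>1, arbitrage).

1.1428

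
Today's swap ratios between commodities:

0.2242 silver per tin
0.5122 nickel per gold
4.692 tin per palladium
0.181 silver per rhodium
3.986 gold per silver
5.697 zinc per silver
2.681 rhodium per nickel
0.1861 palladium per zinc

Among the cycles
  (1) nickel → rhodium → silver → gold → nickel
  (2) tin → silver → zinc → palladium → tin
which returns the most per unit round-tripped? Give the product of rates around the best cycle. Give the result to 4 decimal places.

1.1153

(1) 2.681 × 0.181 × 3.986 × 0.5122 = 0.99072
(2) 0.2242 × 5.697 × 0.1861 × 4.692 = 1.11529
Highest is cycle (2) at 1.1153 (>1, arbitrage).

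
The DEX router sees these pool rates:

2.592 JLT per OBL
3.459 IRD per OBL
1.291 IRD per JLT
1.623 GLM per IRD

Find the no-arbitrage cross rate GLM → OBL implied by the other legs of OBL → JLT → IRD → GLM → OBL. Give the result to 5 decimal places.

0.18413

Known legs of the cycle: 2.592 × 1.291 × 1.623 = 5.430999456
For no arbitrage the full-cycle product must be 1, so the missing rate is 1 / 5.430999456 ≈ 0.1841282.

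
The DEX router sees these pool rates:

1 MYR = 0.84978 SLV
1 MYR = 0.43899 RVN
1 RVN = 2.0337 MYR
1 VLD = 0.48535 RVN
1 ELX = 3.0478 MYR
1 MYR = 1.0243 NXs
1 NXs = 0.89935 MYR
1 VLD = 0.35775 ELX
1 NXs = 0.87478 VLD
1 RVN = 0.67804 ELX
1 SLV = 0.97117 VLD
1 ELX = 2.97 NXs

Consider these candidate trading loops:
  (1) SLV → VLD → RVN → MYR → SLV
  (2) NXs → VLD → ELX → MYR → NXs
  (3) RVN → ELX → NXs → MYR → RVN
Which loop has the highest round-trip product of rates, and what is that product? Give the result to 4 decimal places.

0.9770

(1) 0.97117 × 0.48535 × 2.0337 × 0.84978 = 0.81460
(2) 0.87478 × 0.35775 × 3.0478 × 1.0243 = 0.97699
(3) 0.67804 × 2.97 × 0.89935 × 0.43899 = 0.79505
Highest is cycle (2) at 0.9770 (≤1, no arbitrage).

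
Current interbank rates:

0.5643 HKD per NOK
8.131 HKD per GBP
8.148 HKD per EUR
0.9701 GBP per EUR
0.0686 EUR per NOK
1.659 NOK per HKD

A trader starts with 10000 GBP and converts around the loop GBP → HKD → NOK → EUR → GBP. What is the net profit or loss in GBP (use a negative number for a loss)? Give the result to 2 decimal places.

10000 GBP × 8.131 = 81310 HKD
81310 HKD × 1.659 = 134893.29 NOK
134893.29 NOK × 0.0686 = 9253.679694 EUR
9253.679694 EUR × 0.9701 = 8976.9946711494 GBP
Net change: 8976.9946711494 − 10000 = -1023.0053288506 GBP

-1023.01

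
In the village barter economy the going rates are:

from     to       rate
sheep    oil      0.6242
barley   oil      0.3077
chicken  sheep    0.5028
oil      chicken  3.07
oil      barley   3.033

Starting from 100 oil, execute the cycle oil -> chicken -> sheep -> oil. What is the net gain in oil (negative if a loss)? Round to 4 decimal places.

100 oil × 3.07 = 307 chicken
307 chicken × 0.5028 = 154.3596 sheep
154.3596 sheep × 0.6242 = 96.35126232 oil
Net change: 96.35126232 − 100 = -3.64873768 oil

-3.6487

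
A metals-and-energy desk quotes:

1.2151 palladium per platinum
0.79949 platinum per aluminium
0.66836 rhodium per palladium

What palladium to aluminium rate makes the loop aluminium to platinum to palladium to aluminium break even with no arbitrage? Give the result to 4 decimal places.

Known legs of the cycle: 0.79949 × 1.2151 = 0.971460299
For no arbitrage the full-cycle product must be 1, so the missing rate is 1 / 0.971460299 ≈ 1.029378.

1.0294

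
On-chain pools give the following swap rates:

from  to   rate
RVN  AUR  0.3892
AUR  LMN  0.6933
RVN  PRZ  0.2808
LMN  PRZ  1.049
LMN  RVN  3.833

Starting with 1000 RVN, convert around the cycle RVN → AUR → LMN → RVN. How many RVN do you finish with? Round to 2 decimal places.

1000 RVN × 0.3892 = 389.2 AUR
389.2 AUR × 0.6933 = 269.83236 LMN
269.83236 LMN × 3.833 = 1034.26743588 RVN

1034.27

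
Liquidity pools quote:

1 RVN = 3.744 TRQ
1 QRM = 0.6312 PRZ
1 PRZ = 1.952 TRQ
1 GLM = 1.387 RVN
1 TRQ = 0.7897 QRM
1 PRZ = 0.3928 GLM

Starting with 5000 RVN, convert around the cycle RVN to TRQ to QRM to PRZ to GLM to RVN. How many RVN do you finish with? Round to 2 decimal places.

5000 RVN × 3.744 = 18720 TRQ
18720 TRQ × 0.7897 = 14783.184 QRM
14783.184 QRM × 0.6312 = 9331.1457408 PRZ
9331.1457408 PRZ × 0.3928 = 3665.27404698624 GLM
3665.27404698624 GLM × 1.387 = 5083.73510316991488 RVN

5083.74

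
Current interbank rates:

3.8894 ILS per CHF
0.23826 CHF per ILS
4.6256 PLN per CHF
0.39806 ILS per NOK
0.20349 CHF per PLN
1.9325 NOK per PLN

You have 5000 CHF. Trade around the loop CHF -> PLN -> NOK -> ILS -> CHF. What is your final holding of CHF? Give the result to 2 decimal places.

4238.94

5000 CHF × 4.6256 = 23128 PLN
23128 PLN × 1.9325 = 44694.86 NOK
44694.86 NOK × 0.39806 = 17791.2359716 ILS
17791.2359716 ILS × 0.23826 = 4238.939882593416 CHF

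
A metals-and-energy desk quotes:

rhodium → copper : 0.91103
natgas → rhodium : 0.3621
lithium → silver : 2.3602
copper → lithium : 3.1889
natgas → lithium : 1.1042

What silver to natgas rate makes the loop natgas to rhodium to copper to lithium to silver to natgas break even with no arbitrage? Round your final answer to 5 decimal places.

Known legs of the cycle: 0.3621 × 0.91103 × 3.1889 × 2.3602 = 2.48285244167517414
For no arbitrage the full-cycle product must be 1, so the missing rate is 1 / 2.48285244167517414 ≈ 0.4027626.

0.40276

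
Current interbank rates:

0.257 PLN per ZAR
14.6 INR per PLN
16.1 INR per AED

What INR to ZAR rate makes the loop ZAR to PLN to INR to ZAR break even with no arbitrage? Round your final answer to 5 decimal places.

Known legs of the cycle: 0.257 × 14.6 = 3.7522
For no arbitrage the full-cycle product must be 1, so the missing rate is 1 / 3.7522 ≈ 0.2665103.

0.26651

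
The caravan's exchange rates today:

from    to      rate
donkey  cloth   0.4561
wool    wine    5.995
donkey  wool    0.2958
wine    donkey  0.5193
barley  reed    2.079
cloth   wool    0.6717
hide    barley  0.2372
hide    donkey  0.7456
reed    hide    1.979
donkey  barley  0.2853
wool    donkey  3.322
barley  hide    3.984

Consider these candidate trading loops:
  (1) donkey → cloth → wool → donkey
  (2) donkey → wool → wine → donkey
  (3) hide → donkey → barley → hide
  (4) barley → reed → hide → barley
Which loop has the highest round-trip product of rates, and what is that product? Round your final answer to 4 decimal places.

1.0177

(1) 0.4561 × 0.6717 × 3.322 = 1.01774
(2) 0.2958 × 5.995 × 0.5193 = 0.92089
(3) 0.7456 × 0.2853 × 3.984 = 0.84748
(4) 2.079 × 1.979 × 0.2372 = 0.97592
Highest is cycle (1) at 1.0177 (>1, arbitrage).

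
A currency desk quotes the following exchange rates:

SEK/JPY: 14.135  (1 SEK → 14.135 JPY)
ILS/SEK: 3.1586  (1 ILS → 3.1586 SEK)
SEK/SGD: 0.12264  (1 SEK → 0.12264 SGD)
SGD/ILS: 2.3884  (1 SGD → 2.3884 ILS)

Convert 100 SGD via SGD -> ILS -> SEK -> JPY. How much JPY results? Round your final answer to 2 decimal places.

10663.44

100 SGD × 2.3884 = 238.84 ILS
238.84 ILS × 3.1586 = 754.400024 SEK
754.400024 SEK × 14.135 = 10663.44433924 JPY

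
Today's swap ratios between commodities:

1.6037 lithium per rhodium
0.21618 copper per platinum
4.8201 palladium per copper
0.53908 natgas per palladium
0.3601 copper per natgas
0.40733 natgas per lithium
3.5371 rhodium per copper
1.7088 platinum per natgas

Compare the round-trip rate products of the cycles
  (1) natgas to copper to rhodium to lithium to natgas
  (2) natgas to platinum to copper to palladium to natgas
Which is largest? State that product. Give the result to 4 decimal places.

(1) 0.3601 × 3.5371 × 1.6037 × 0.40733 = 0.83203
(2) 1.7088 × 0.21618 × 4.8201 × 0.53908 = 0.95988
Highest is cycle (2) at 0.9599 (≤1, no arbitrage).

0.9599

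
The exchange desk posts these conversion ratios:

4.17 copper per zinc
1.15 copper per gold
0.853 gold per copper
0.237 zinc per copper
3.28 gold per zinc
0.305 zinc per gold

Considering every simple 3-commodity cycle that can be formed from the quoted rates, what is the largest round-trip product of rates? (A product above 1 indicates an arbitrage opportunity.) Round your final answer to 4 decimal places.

1.0849

gold→zinc→copper→gold: 0.305 × 4.17 × 0.853 = 1.08489
gold→copper→zinc→gold: 1.15 × 0.237 × 3.28 = 0.89396
Maximum is gold→zinc→copper→gold at 1.0849; arbitrage exists.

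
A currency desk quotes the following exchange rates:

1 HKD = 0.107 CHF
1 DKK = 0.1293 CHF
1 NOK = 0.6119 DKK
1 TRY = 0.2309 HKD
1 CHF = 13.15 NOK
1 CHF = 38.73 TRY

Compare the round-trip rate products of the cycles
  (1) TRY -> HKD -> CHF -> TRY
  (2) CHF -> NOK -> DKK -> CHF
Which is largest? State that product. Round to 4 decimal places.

(1) 0.2309 × 0.107 × 38.73 = 0.95687
(2) 13.15 × 0.6119 × 0.1293 = 1.04041
Highest is cycle (2) at 1.0404 (>1, arbitrage).

1.0404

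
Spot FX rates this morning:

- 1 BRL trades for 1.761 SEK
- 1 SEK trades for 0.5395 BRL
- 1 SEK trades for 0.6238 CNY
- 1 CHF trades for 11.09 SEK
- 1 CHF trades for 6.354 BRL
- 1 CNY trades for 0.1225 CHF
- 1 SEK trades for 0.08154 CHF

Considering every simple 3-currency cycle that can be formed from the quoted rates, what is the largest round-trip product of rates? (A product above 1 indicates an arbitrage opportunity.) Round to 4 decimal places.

0.9124

BRL→SEK→CHF→BRL: 1.761 × 0.08154 × 6.354 = 0.91238
CNY→CHF→SEK→CNY: 0.1225 × 11.09 × 0.6238 = 0.84745
Maximum is BRL→SEK→CHF→BRL at 0.9124; no arbitrage — every cycle loses value.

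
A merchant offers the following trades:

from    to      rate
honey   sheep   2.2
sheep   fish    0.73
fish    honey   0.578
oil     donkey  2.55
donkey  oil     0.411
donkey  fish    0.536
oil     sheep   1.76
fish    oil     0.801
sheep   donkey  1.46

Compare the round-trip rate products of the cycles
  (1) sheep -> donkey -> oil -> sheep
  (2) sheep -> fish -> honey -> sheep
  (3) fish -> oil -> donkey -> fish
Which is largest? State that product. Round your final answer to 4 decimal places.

1.0948

(1) 1.46 × 0.411 × 1.76 = 1.05611
(2) 0.73 × 0.578 × 2.2 = 0.92827
(3) 0.801 × 2.55 × 0.536 = 1.09481
Highest is cycle (3) at 1.0948 (>1, arbitrage).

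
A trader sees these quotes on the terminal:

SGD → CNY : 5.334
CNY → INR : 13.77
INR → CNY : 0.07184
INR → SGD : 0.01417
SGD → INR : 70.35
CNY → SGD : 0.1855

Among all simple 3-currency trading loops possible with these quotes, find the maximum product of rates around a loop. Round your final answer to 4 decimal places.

1.0408

CNY→INR→SGD→CNY: 13.77 × 0.01417 × 5.334 = 1.04077
CNY→SGD→INR→CNY: 0.1855 × 70.35 × 0.07184 = 0.93751
Maximum is CNY→INR→SGD→CNY at 1.0408; arbitrage exists.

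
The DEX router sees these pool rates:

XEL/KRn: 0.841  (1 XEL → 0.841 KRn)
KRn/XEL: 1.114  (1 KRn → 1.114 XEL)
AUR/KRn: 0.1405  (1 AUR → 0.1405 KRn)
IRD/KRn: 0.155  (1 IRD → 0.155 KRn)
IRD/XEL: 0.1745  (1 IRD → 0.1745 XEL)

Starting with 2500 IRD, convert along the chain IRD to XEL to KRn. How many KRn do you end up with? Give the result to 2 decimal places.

366.89

2500 IRD × 0.1745 = 436.25 XEL
436.25 XEL × 0.841 = 366.88625 KRn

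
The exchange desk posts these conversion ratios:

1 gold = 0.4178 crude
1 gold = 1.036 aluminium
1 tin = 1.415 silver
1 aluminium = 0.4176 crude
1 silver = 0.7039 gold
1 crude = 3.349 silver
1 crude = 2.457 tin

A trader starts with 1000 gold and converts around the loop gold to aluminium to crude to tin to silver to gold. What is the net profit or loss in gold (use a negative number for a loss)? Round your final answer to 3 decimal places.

58.748

1000 gold × 1.036 = 1036 aluminium
1036 aluminium × 0.4176 = 432.6336 crude
432.6336 crude × 2.457 = 1062.9807552 tin
1062.9807552 tin × 1.415 = 1504.117768608 silver
1504.117768608 silver × 0.7039 = 1058.7484973231712 gold
Net change: 1058.7484973231712 − 1000 = 58.7484973231712 gold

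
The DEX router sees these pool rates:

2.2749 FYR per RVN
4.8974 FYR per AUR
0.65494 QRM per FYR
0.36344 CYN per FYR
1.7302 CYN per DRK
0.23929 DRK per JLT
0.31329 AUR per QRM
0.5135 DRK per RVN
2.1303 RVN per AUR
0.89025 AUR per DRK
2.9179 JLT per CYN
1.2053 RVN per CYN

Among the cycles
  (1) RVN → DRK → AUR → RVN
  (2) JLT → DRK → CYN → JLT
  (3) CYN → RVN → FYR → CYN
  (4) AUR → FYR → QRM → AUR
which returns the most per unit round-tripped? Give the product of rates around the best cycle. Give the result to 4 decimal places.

1.2081

(1) 0.5135 × 0.89025 × 2.1303 = 0.97385
(2) 0.23929 × 1.7302 × 2.9179 = 1.20807
(3) 1.2053 × 2.2749 × 0.36344 = 0.99653
(4) 4.8974 × 0.65494 × 0.31329 = 1.00488
Highest is cycle (2) at 1.2081 (>1, arbitrage).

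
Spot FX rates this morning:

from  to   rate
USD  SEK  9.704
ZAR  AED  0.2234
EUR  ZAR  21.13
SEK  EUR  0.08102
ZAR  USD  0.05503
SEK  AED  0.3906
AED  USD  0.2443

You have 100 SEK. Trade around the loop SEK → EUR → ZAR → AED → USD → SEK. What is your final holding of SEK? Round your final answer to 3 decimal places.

100 SEK × 0.08102 = 8.102 EUR
8.102 EUR × 21.13 = 171.19526 ZAR
171.19526 ZAR × 0.2234 = 38.245021084 AED
38.245021084 AED × 0.2443 = 9.3432586508212 USD
9.3432586508212 USD × 9.704 = 90.6669819475689248 SEK

90.667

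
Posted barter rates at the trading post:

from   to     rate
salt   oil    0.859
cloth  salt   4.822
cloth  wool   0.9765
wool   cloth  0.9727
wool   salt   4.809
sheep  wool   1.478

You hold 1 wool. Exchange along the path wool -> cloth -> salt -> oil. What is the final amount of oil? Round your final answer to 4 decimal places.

1 wool × 0.9727 = 0.9727 cloth
0.9727 cloth × 4.822 = 4.6903594 salt
4.6903594 salt × 0.859 = 4.0290187246 oil

4.0290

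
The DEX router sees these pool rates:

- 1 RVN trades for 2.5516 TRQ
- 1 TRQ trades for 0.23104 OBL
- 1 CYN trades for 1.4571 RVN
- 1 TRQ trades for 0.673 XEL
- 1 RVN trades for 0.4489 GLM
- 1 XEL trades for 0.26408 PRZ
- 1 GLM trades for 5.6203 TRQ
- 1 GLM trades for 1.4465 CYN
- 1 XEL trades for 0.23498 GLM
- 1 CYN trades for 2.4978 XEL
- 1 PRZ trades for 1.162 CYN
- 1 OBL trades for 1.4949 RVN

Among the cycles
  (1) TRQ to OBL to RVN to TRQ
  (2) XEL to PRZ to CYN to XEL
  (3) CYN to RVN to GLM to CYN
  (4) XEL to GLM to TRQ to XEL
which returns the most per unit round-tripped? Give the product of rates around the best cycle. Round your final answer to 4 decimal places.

0.9461

(1) 0.23104 × 1.4949 × 2.5516 = 0.88128
(2) 0.26408 × 1.162 × 2.4978 = 0.76648
(3) 1.4571 × 0.4489 × 1.4465 = 0.94614
(4) 0.23498 × 5.6203 × 0.673 = 0.88880
Highest is cycle (3) at 0.9461 (≤1, no arbitrage).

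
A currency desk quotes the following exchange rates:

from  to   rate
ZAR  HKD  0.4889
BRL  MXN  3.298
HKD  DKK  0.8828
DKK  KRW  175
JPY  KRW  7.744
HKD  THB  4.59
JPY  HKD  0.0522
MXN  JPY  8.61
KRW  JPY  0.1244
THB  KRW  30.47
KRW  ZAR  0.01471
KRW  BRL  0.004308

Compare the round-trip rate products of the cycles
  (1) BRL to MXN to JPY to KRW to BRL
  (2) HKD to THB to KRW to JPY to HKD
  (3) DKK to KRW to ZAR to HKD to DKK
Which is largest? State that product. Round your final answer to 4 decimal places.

(1) 3.298 × 8.61 × 7.744 × 0.004308 = 0.94732
(2) 4.59 × 30.47 × 0.1244 × 0.0522 = 0.90819
(3) 175 × 0.01471 × 0.4889 × 0.8828 = 1.11105
Highest is cycle (3) at 1.1110 (>1, arbitrage).

1.1110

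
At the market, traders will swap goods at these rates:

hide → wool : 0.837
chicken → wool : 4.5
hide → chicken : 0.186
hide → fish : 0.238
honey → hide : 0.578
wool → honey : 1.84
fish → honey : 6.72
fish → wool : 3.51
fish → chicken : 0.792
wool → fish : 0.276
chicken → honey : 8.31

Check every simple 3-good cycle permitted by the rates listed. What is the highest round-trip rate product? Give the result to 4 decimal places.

chicken→wool→fish→chicken: 4.5 × 0.276 × 0.792 = 0.98366
hide→fish→honey→hide: 0.238 × 6.72 × 0.578 = 0.92443
chicken→honey→hide→chicken: 8.31 × 0.578 × 0.186 = 0.89339
hide→wool→honey→hide: 0.837 × 1.84 × 0.578 = 0.89017
Maximum is chicken→wool→fish→chicken at 0.9837; no arbitrage — every cycle loses value.

0.9837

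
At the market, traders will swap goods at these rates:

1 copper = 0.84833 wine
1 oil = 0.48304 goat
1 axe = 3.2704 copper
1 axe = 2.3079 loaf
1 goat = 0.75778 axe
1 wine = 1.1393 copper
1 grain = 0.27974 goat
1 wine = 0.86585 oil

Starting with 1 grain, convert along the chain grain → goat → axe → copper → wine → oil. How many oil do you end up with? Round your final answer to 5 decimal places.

0.50922

1 grain × 0.27974 = 0.27974 goat
0.27974 goat × 0.75778 = 0.2119813772 axe
0.2119813772 axe × 3.2704 = 0.69326389599488 copper
0.69326389599488 copper × 0.84833 = 0.5881165608893365504 wine
0.5881165608893365504 wine × 0.86585 = 0.50922072424603205216384 oil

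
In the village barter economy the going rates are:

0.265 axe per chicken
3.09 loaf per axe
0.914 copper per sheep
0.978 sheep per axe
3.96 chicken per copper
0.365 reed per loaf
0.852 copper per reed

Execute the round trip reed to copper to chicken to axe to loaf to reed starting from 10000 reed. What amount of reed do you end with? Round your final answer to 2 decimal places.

10083.98

10000 reed × 0.852 = 8520 copper
8520 copper × 3.96 = 33739.2 chicken
33739.2 chicken × 0.265 = 8940.888 axe
8940.888 axe × 3.09 = 27627.34392 loaf
27627.34392 loaf × 0.365 = 10083.9805308 reed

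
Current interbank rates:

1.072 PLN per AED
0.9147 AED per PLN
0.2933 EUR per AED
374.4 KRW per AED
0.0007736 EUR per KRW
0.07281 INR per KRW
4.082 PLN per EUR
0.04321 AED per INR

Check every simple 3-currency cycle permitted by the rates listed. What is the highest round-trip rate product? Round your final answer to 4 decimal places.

INR→AED→KRW→INR: 0.04321 × 374.4 × 0.07281 = 1.17791
PLN→AED→EUR→PLN: 0.9147 × 0.2933 × 4.082 = 1.09513
Maximum is INR→AED→KRW→INR at 1.1779; arbitrage exists.

1.1779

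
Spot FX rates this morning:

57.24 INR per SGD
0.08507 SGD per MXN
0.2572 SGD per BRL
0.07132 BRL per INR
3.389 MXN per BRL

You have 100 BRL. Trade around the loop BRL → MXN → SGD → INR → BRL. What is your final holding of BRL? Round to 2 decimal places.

117.70

100 BRL × 3.389 = 338.9 MXN
338.9 MXN × 0.08507 = 28.830223 SGD
28.830223 SGD × 57.24 = 1650.24196452 INR
1650.24196452 INR × 0.07132 = 117.6952569095664 BRL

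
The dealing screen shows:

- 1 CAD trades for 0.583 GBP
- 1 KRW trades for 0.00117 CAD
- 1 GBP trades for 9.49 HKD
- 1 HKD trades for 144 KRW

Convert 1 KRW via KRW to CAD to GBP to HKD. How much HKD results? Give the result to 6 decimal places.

1 KRW × 0.00117 = 0.00117 CAD
0.00117 CAD × 0.583 = 0.00068211 GBP
0.00068211 GBP × 9.49 = 0.0064732239 HKD

0.006473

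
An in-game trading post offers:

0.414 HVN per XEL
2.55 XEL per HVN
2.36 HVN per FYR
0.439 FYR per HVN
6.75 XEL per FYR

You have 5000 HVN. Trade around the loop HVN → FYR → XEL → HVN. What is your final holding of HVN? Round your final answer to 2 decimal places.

6133.93

5000 HVN × 0.439 = 2195 FYR
2195 FYR × 6.75 = 14816.25 XEL
14816.25 XEL × 0.414 = 6133.9275 HVN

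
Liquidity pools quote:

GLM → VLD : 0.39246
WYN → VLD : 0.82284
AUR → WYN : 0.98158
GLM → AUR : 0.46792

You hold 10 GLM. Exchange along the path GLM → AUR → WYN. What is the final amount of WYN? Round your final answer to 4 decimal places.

10 GLM × 0.46792 = 4.6792 AUR
4.6792 AUR × 0.98158 = 4.593009136 WYN

4.5930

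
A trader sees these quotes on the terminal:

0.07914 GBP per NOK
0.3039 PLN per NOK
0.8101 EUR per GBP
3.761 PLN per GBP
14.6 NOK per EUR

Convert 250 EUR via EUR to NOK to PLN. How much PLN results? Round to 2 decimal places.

1109.24

250 EUR × 14.6 = 3650 NOK
3650 NOK × 0.3039 = 1109.235 PLN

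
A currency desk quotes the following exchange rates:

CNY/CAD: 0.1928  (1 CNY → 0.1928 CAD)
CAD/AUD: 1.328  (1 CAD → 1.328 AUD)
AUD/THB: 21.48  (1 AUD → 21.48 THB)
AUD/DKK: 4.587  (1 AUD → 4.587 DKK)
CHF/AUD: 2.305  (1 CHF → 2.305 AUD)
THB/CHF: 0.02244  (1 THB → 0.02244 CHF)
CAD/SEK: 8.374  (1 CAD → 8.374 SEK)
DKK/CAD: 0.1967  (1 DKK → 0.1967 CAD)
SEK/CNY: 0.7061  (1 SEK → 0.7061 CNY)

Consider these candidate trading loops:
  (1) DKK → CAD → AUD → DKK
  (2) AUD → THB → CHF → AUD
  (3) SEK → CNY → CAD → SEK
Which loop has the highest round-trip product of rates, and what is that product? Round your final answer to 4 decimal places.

1.1982

(1) 0.1967 × 1.328 × 4.587 = 1.19821
(2) 21.48 × 0.02244 × 2.305 = 1.11104
(3) 0.7061 × 0.1928 × 8.374 = 1.14000
Highest is cycle (1) at 1.1982 (>1, arbitrage).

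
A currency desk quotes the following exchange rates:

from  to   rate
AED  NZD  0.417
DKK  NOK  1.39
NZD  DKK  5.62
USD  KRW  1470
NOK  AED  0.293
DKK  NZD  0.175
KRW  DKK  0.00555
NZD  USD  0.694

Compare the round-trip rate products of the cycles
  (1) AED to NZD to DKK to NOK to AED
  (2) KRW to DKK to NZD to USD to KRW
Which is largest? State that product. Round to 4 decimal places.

(1) 0.417 × 5.62 × 1.39 × 0.293 = 0.95445
(2) 0.00555 × 0.175 × 0.694 × 1470 = 0.99085
Highest is cycle (2) at 0.9908 (≤1, no arbitrage).

0.9908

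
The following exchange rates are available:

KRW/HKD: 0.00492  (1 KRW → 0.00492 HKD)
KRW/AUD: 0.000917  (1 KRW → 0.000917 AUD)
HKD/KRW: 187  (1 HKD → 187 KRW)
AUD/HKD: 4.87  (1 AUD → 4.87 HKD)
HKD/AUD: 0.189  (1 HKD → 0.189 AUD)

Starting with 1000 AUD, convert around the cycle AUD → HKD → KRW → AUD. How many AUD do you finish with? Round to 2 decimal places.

1000 AUD × 4.87 = 4870 HKD
4870 HKD × 187 = 910690 KRW
910690 KRW × 0.000917 = 835.10273 AUD

835.10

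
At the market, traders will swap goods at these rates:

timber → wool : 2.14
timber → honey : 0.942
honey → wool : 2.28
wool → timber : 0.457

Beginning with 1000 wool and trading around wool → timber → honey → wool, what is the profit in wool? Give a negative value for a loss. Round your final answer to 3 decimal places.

1000 wool × 0.457 = 457 timber
457 timber × 0.942 = 430.494 honey
430.494 honey × 2.28 = 981.52632 wool
Net change: 981.52632 − 1000 = -18.47368 wool

-18.474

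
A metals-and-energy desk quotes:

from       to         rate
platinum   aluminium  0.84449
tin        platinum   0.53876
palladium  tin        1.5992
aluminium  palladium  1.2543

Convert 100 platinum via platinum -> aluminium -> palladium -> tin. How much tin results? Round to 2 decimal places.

100 platinum × 0.84449 = 84.449 aluminium
84.449 aluminium × 1.2543 = 105.9243807 palladium
105.9243807 palladium × 1.5992 = 169.39426961544 tin

169.39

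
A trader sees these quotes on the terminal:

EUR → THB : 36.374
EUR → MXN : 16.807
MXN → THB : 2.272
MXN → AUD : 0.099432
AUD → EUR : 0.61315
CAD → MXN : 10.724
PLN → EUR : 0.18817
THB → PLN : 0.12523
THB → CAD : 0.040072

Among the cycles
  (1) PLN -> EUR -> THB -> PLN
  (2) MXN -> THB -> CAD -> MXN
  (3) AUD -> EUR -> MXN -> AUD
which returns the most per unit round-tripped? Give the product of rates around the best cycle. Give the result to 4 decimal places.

(1) 0.18817 × 36.374 × 0.12523 = 0.85714
(2) 2.272 × 0.040072 × 10.724 = 0.97635
(3) 0.61315 × 16.807 × 0.099432 = 1.02467
Highest is cycle (3) at 1.0247 (>1, arbitrage).

1.0247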